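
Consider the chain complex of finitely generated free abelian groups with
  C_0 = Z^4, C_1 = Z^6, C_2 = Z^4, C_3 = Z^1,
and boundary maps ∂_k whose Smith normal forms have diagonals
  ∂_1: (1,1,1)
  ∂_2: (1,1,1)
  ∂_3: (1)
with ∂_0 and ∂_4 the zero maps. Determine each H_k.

H_0: b_0 = 4 − 0 − 3 = 1; torsion from ∂_1 factors > 1: none. So H_0 ≅ Z.
H_1: b_1 = 6 − 3 − 3 = 0; torsion from ∂_2 factors > 1: none. So H_1 ≅ 0.
H_2: b_2 = 4 − 3 − 1 = 0; torsion from ∂_3 factors > 1: none. So H_2 ≅ 0.
H_3: b_3 = 1 − 1 − 0 = 0; torsion from ∂_4 factors > 1: none. So H_3 ≅ 0.

H_0 ≅ Z,  H_1 = 0,  H_2 = 0,  H_3 = 0.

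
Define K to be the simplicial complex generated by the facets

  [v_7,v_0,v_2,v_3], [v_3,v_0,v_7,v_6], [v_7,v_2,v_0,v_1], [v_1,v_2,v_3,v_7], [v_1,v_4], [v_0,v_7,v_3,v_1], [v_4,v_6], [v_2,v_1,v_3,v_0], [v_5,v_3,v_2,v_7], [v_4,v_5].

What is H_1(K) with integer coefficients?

Fix the vertex order v_0 < v_1 < v_2 < v_3 < v_4 < v_5 < v_6 < v_7 and write every simplex with vertices in increasing order. Then dim K = 3 and the simplices of K are:

  0-simplices (8): [v_0], [v_1], [v_2], [v_3], [v_4], [v_5], [v_6], [v_7]
  1-simplices (19): (19 of them)
  2-simplices (16): (16 of them)
  3-simplices (7): [v_0,v_1,v_2,v_3], [v_0,v_1,v_2,v_7], [v_0,v_1,v_3,v_7], [v_0,v_2,v_3,v_7], [v_0,v_3,v_6,v_7], [v_1,v_2,v_3,v_7], [v_2,v_3,v_5,v_7]

so the chain groups are C_0 ≅ Z^8, C_1 ≅ Z^19, C_2 ≅ Z^16, C_3 ≅ Z^7.

Boundary ∂_1: C_1 → C_0 sends each edge [p,q] (with p < q) to q − p. For instance
  ∂[v_3,v_7] = [v_7] − [v_3].
This gives a 8×19 integer matrix of rank 7; reducing to Smith normal form yields diagonal entries (1,1,1,1,1,1,1).

∂_2: C_2 → C_1 sends each 2-simplex [p,q,r] to [q,r] − [p,r] + [p,q]. For instance
  ∂[v_0,v_6,v_7] = [v_6,v_7] − [v_0,v_7] + [v_0,v_6],
  ∂[v_1,v_2,v_3] = [v_2,v_3] − [v_1,v_3] + [v_1,v_2].
As a 19×16 matrix over Z this has rank 10, with invariant factors (1,1,1,1,1,1,1,1,1,1).

Boundary ∂_3: C_3 → C_2 sends each 3-simplex σ to the alternating sum Σ_i (−1)^i (σ with its i-th vertex removed). For instance
  ∂[v_0,v_1,v_2,v_7] = [v_1,v_2,v_7] − [v_0,v_2,v_7] + [v_0,v_1,v_7] − [v_0,v_1,v_2],
  ∂[v_1,v_2,v_3,v_7] = [v_2,v_3,v_7] − [v_1,v_3,v_7] + [v_1,v_2,v_7] − [v_1,v_2,v_3].
As a 16×7 matrix over Z this has rank 6, with invariant factors (1,1,1,1,1,1).

Computing H_k = (kernel of ∂_k) / (image of ∂_{k+1}):

  H_1: rank ker ∂_1 − rank ∂_2 = (19 − 7) − 10 = 2, and the invariant factors of ∂_2 are all 1, so H_1 ≅ Z^2.

H_1 ≅ Z^2.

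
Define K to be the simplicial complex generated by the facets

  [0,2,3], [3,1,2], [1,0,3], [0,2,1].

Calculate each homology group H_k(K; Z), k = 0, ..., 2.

H_0 ≅ Z,  H_1 = 0,  H_2 ≅ Z.

Take the total order 0 < 1 < 2 < 3 on the vertex set. Then K (dimension 2) consists of the simplices:

  0-simplices (4): [0], [1], [2], [3]
  1-simplices (6): [0,1], [0,2], [0,3], [1,2], [1,3], [2,3]
  2-simplices (4): [0,1,2], [0,1,3], [0,2,3], [1,2,3]

giving chain groups C_0 ≅ Z^4, C_1 ≅ Z^6, C_2 ≅ Z^4.

Boundary ∂_1: C_1 → C_0 is given by ∂[p,q] = [q] − [p]. For instance
  ∂[0,1] = [1] − [0].
The 4×6 boundary matrix has rank 3 and Smith normal form diag(1,1,1).

∂_2: C_2 → C_1 acts by ∂[p,q,r] = [q,r] − [p,r] + [p,q]. For instance
  ∂[0,2,3] = [2,3] − [0,3] + [0,2],
  ∂[0,1,3] = [1,3] − [0,3] + [0,1].
The resulting 6×4 matrix has rank 3, and its Smith normal form has invariant factors (1,1,1).

Now H_k = ker ∂_k / im ∂_{k+1}, so:

  H_0: rank C_0 − rank ∂_1 = 4 − 3 = 1, and the invariant factors of ∂_1 are all 1, so H_0 ≅ Z.
  H_1: rank ker ∂_1 − rank ∂_2 = (6 − 3) − 3 = 0, and the invariant factors of ∂_2 are all 1, so H_1 ≅ 0.
  H_2: rank ker ∂_2 − rank ∂_3 = (4 − 3) − 0 = 1, and there is no ∂_3, so H_2 ≅ Z.

As a check, the Euler characteristic is 4 − 6 + 4 = 2, which agrees with 1 − 0 + 1 = 2.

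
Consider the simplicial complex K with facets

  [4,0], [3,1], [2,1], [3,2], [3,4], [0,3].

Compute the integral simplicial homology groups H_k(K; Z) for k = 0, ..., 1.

Take the total order 0 < 1 < 2 < 3 < 4 on the vertex set. Then K (dimension 1) consists of the simplices:

  0-simplices (5): [0], [1], [2], [3], [4]
  1-simplices (6): [0,3], [0,4], [1,2], [1,3], [2,3], [3,4]

giving chain groups C_0 ≅ Z^5, C_1 ≅ Z^6.

Boundary ∂_1: C_1 → C_0 sends each edge [p,q] (with p < q) to q − p.
This gives a 5×6 integer matrix of rank 4; reducing to Smith normal form yields diagonal entries (1,1,1,1).

Reading off H_k = ker ∂_k / im ∂_{k+1}:

  H_0: rank C_0 − rank ∂_1 = 5 − 4 = 1, and the invariant factors of ∂_1 are all 1, so H_0 = Z.
  H_1: rank ker ∂_1 − rank ∂_2 = (6 − 4) − 0 = 2, and there is no ∂_2, so H_1 = Z^2.

H_0 = Z,  H_1 = Z^2.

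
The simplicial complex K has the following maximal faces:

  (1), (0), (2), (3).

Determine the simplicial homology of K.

Order the vertices as 0 < 1 < 2 < 3. Listing each simplex with vertices in this order, K has dimension 0 with simplices:

  0-simplices (4): [0], [1], [2], [3]

giving chain groups C_0 ≅ Z^4.

From H_k ≅ ker(∂_k) / im(∂_{k+1}) we obtain:

  H_0: rank C_0 − rank ∂_1 = 4 − 0 = 4, and there is no ∂_1, so H_0 ≅ Z^4.

(K is a triangulation of a set of 4 points.)

H_0 = Z^4.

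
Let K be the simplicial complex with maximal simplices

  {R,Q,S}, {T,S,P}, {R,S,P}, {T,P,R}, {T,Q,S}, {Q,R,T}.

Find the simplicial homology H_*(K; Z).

H_0 ≅ Z,  H_1 = 0,  H_2 ≅ Z.

Take the total order P < Q < R < S < T on the vertex set. Then K (dimension 2) consists of the simplices:

  0-simplices (5): P, Q, R, S, T
  1-simplices (9): PR, PS, PT, QR, QS, QT, RS, RT, ST
  2-simplices (6): PRS, PRT, PST, QRS, QRT, QST

Hence C_0 ≅ Z^5, C_1 ≅ Z^9, C_2 ≅ Z^6.

The boundary map ∂_1: C_1 → C_0 sends each edge [p,q] (with p < q) to q − p. For instance
  ∂QT = T − Q.
The resulting 5×9 matrix has rank 4, and its Smith normal form has invariant factors (1,1,1,1).

The boundary map ∂_2: C_2 → C_1 sends each 2-simplex [p,q,r] to [q,r] − [p,r] + [p,q]. For instance
  ∂QST = ST − QT + QS,
  ∂QRT = RT − QT + QR.
This gives a 9×6 integer matrix of rank 5; reducing to Smith normal form yields diagonal entries (1,1,1,1,1).

Reading off H_k = ker ∂_k / im ∂_{k+1}:

  H_0: rank C_0 − rank ∂_1 = 5 − 4 = 1, and the invariant factors of ∂_1 are all 1, so H_0 = Z.
  H_1: rank ker ∂_1 − rank ∂_2 = (9 − 4) − 5 = 0, and the invariant factors of ∂_2 are all 1, so H_1 = 0.
  H_2: rank ker ∂_2 − rank ∂_3 = (6 − 5) − 0 = 1, and there is no ∂_3, so H_2 = Z.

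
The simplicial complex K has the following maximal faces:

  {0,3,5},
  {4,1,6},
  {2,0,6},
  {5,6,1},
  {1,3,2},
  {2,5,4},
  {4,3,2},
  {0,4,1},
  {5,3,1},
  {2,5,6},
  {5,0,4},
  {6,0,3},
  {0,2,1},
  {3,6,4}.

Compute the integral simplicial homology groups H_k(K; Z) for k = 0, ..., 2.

H_0 ≅ Z,  H_1 ≅ Z^2,  H_2 ≅ Z.

K has 7 vertices, 21 edges, 14 triangles.
rank ∂_0 = 0, rank ∂_1 = 6 ⇒ b_0 = 7 − 0 − 6 = 1; all invariant factors of ∂_1 are 1 so no torsion. So H_0 ≅ Z.
rank ∂_1 = 6, rank ∂_2 = 13 ⇒ b_1 = 21 − 6 − 13 = 2; all invariant factors of ∂_2 are 1 so no torsion. So H_1 ≅ Z^2.
rank ∂_2 = 13, rank ∂_3 = 0 ⇒ b_2 = 14 − 13 − 0 = 1. So H_2 ≅ Z.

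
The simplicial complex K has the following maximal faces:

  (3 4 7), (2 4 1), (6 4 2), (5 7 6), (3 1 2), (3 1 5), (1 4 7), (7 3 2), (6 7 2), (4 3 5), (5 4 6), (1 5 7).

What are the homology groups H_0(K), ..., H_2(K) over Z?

H_0 = Z,  H_1 = Z/2,  H_2 = 0.

K has 7 vertices, 18 edges, 12 triangles.
rank ∂_0 = 0, rank ∂_1 = 6 ⇒ b_0 = 7 − 0 − 6 = 1; all invariant factors of ∂_1 are 1 so no torsion. So H_0 ≅ Z.
rank ∂_1 = 6, rank ∂_2 = 12 ⇒ b_1 = 18 − 6 − 12 = 0; ∂_2 has invariant factor(s) [2] giving torsion. So H_1 ≅ Z/2.
rank ∂_2 = 12, rank ∂_3 = 0 ⇒ b_2 = 12 − 12 − 0 = 0. So H_2 ≅ 0.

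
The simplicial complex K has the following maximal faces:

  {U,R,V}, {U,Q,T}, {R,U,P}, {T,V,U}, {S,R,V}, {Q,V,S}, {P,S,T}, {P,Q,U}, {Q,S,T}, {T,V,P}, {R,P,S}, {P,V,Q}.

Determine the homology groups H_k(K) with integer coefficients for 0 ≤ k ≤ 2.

We work with the vertex ordering P < Q < R < S < T < U < V. The simplices of K, each written with vertices in increasing order, are:

  0-simplices (7): P, Q, R, S, T, U, V
  1-simplices (18): PQ, PR, PS, PT, PU, PV, QS, QT, QU, QV, RS, RU, RV, ST, SV, TU, TV, UV
  2-simplices (12): PQU, PQV, PRS, PRU, PST, PTV, QST, QSV, QTU, RSV, RUV, TUV

giving chain groups C_0 ≅ Z^7, C_1 ≅ Z^18, C_2 ≅ Z^12.

∂_1: C_1 → C_0 maps an edge to its endpoints' difference, ∂[p,q] = q − p. For instance
  ∂SV = V − S.
The resulting 7×18 matrix has rank 6, and its Smith normal form has invariant factors (1,1,1,1,1,1).

∂_2: C_2 → C_1 sends each 2-simplex [p,q,r] to [q,r] − [p,r] + [p,q]. For instance
  ∂PTV = TV − PV + PT,
  ∂QTU = TU − QU + QT.
As a 18×12 matrix over Z this has rank 12, with invariant factors (1,1,1,1,1,1,1,1,1,1,1,2).

Now H_k = ker ∂_k / im ∂_{k+1}, so:

  H_0: rank C_0 − rank ∂_1 = 7 − 6 = 1, and the invariant factors of ∂_1 are all 1, so H_0 = Z.
  H_1: rank ker ∂_1 − rank ∂_2 = (18 − 6) − 12 = 0, and ∂_2 has invariant factor 2 > 1, so H_1 = Z/2Z.
  H_2: rank ker ∂_2 − rank ∂_3 = (12 − 12) − 0 = 0, and there is no ∂_3, so H_2 = 0.

(K is a triangulation of the real projective plane RP^2.)

H_0 = Z,  H_1 = Z/2Z,  H_2 = 0.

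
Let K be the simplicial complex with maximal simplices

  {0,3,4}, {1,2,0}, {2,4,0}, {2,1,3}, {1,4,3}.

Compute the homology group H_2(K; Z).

H_2 ≅ 0.

Fix the vertex order 0 < 1 < 2 < 3 < 4 and write every simplex with vertices in increasing order. Then dim K = 2 and the simplices of K are:

  0-simplices (5): [0], [1], [2], [3], [4]
  1-simplices (10): [0,1], [0,2], [0,3], [0,4], [1,2], [1,3], [1,4], [2,3], [2,4], [3,4]
  2-simplices (5): [0,1,2], [0,2,4], [0,3,4], [1,2,3], [1,3,4]

Hence C_0 ≅ Z^5, C_1 ≅ Z^10, C_2 ≅ Z^5.

Boundary ∂_1: C_1 → C_0 is given by ∂[p,q] = [q] − [p].
This gives a 5×10 integer matrix of rank 4; reducing to Smith normal form yields diagonal entries (1,1,1,1).

Boundary ∂_2: C_2 → C_1 maps a triangle to the signed sum of its edges. For instance
  ∂[0,2,4] = [2,4] − [0,4] + [0,2],
  ∂[0,1,2] = [1,2] − [0,2] + [0,1].
The resulting 10×5 matrix has rank 5, and its Smith normal form has invariant factors (1,1,1,1,1).

From H_k ≅ ker(∂_k) / im(∂_{k+1}) we obtain:

  H_2: rank ker ∂_2 − rank ∂_3 = (5 − 5) − 0 = 0, and there is no ∂_3, so H_2 = 0.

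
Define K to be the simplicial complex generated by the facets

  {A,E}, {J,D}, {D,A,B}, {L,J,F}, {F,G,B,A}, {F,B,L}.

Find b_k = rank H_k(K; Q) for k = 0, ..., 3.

Order the vertices as A < B < D < E < F < G < J < L. Listing each simplex with vertices in this order, K has dimension 3 with simplices:

  0-simplices (8): A, B, D, E, F, G, J, L
  1-simplices (14): AB, AD, AE, AF, AG, BD, BF, BG, BL, DJ, FG, FJ, FL, JL
  2-simplices (7): ABD, ABF, ABG, AFG, BFG, BFL, FJL
  3-simplices (1): ABFG

so the chain groups are C_0 ≅ Z^8, C_1 ≅ Z^14, C_2 ≅ Z^7, C_3 ≅ Z^1.

∂_1: C_1 → C_0 sends each edge [p,q] (with p < q) to q − p.
The 8×14 boundary matrix has rank 7 and Smith normal form diag(1,1,1,1,1,1,1).

∂_2: C_2 → C_1 acts by ∂[p,q,r] = [q,r] − [p,r] + [p,q]. For instance
  ∂BFL = FL − BL + BF,
  ∂ABG = BG − AG + AB.
The 14×7 boundary matrix has rank 6 and Smith normal form diag(1,1,1,1,1,1).

Boundary ∂_3: C_3 → C_2 sends each 3-simplex σ to the alternating sum Σ_i (−1)^i (σ with its i-th vertex removed). For instance
  ∂ABFG = BFG − AFG + ABG − ABF.
The 7×1 boundary matrix has rank 1 and Smith normal form diag(1).

Computing H_k = (kernel of ∂_k) / (image of ∂_{k+1}):

  H_0: rank C_0 − rank ∂_1 = 8 − 7 = 1, and the invariant factors of ∂_1 are all 1, so H_0 ≅ Z.
  H_1: rank ker ∂_1 − rank ∂_2 = (14 − 7) − 6 = 1, and the invariant factors of ∂_2 are all 1, so H_1 ≅ Z.
  H_2: rank ker ∂_2 − rank ∂_3 = (7 − 6) − 1 = 0, and the invariant factors of ∂_3 are all 1, so H_2 ≅ 0.
  H_3: rank ker ∂_3 − rank ∂_4 = (1 − 1) − 0 = 0, and there is no ∂_4, so H_3 ≅ 0.

Hence the Betti numbers are b_0 = 1, b_1 = 1, b_2 = 0, b_3 = 0.

b_0 = 1, b_1 = 1, b_2 = 0, b_3 = 0.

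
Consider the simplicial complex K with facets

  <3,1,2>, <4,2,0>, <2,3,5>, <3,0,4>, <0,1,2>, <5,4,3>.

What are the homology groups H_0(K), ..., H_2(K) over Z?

We work with the vertex ordering 0 < 1 < 2 < 3 < 4 < 5. The simplices of K, each written with vertices in increasing order, are:

  0-simplices (6): [0], [1], [2], [3], [4], [5]
  1-simplices (12): [0,1], [0,2], [0,3], [0,4], [1,2], [1,3], [2,3], [2,4], [2,5], [3,4], [3,5], [4,5]
  2-simplices (6): [0,1,2], [0,2,4], [0,3,4], [1,2,3], [2,3,5], [3,4,5]

Hence C_0 ≅ Z^6, C_1 ≅ Z^12, C_2 ≅ Z^6.

Boundary ∂_1: C_1 → C_0 is given by ∂[p,q] = [q] − [p]. For instance
  ∂[3,4] = [4] − [3].
This gives a 6×12 integer matrix of rank 5; reducing to Smith normal form yields diagonal entries (1,1,1,1,1).

The boundary map ∂_2: C_2 → C_1 maps a triangle to the signed sum of its edges. For instance
  ∂[0,1,2] = [1,2] − [0,2] + [0,1],
  ∂[2,3,5] = [3,5] − [2,5] + [2,3].
This gives a 12×6 integer matrix of rank 6; reducing to Smith normal form yields diagonal entries (1,1,1,1,1,1).

Computing H_k = (kernel of ∂_k) / (image of ∂_{k+1}):

  H_0: rank C_0 − rank ∂_1 = 6 − 5 = 1, and the invariant factors of ∂_1 are all 1, so H_0 = Z.
  H_1: rank ker ∂_1 − rank ∂_2 = (12 − 5) − 6 = 1, and the invariant factors of ∂_2 are all 1, so H_1 = Z.
  H_2: rank ker ∂_2 − rank ∂_3 = (6 − 6) − 0 = 0, and there is no ∂_3, so H_2 = 0.

As a check, the Euler characteristic is 6 − 12 + 6 = 0, which agrees with 1 − 1 + 0 = 0.

H_0 ≅ Z,  H_1 ≅ Z,  H_2 = 0.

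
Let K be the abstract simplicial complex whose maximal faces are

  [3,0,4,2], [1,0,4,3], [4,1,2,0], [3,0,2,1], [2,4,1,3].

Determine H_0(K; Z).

Order the vertices as 0 < 1 < 2 < 3 < 4. Listing each simplex with vertices in this order, K has dimension 3 with simplices:

  0-simplices (5): [0], [1], [2], [3], [4]
  1-simplices (10): [0,1], [0,2], [0,3], [0,4], [1,2], [1,3], [1,4], [2,3], [2,4], [3,4]
  2-simplices (10): [0,1,2], [0,1,3], [0,1,4], [0,2,3], [0,2,4], [0,3,4], [1,2,3], [1,2,4], [1,3,4], [2,3,4]
  3-simplices (5): [0,1,2,3], [0,1,2,4], [0,1,3,4], [0,2,3,4], [1,2,3,4]

giving chain groups C_0 ≅ Z^5, C_1 ≅ Z^10, C_2 ≅ Z^10, C_3 ≅ Z^5.

∂_1: C_1 → C_0 maps an edge to its endpoints' difference, ∂[p,q] = q − p. For instance
  ∂[0,4] = [4] − [0].
This gives a 5×10 integer matrix of rank 4; reducing to Smith normal form yields diagonal entries (1,1,1,1).

Boundary ∂_2: C_2 → C_1 acts by ∂[p,q,r] = [q,r] − [p,r] + [p,q]. For instance
  ∂[0,1,3] = [1,3] − [0,3] + [0,1],
  ∂[0,1,2] = [1,2] − [0,2] + [0,1].
The resulting 10×10 matrix has rank 6, and its Smith normal form has invariant factors (1,1,1,1,1,1).

∂_3: C_3 → C_2 sends each 3-simplex σ to the alternating sum Σ_i (−1)^i (σ with its i-th vertex removed). For instance
  ∂[0,1,3,4] = [1,3,4] − [0,3,4] + [0,1,4] − [0,1,3],
  ∂[1,2,3,4] = [2,3,4] − [1,3,4] + [1,2,4] − [1,2,3].
This gives a 10×5 integer matrix of rank 4; reducing to Smith normal form yields diagonal entries (1,1,1,1).

Reading off H_k = ker ∂_k / im ∂_{k+1}:

  H_0: rank C_0 − rank ∂_1 = 5 − 4 = 1, and the invariant factors of ∂_1 are all 1, so H_0 = Z.

(K is a triangulation of the 3-sphere S^3.)

H_0 ≅ Z.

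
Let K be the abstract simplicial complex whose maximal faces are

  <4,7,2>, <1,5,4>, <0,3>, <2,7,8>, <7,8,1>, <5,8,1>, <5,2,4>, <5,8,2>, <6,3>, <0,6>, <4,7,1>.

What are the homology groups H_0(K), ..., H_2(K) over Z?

Order the vertices as 0 < 1 < 2 < 3 < 4 < 5 < 6 < 7 < 8. Listing each simplex with vertices in this order, K has dimension 2 with simplices:

  0-simplices (9): [0], [1], [2], [3], [4], [5], [6], [7], [8]
  1-simplices (15): [0,3], [0,6], [1,4], [1,5], [1,7], [1,8], [2,4], [2,5], [2,7], [2,8], [3,6], [4,5], [4,7], [5,8], [7,8]
  2-simplices (8): [1,4,5], [1,4,7], [1,5,8], [1,7,8], [2,4,5], [2,4,7], [2,5,8], [2,7,8]

Hence C_0 ≅ Z^9, C_1 ≅ Z^15, C_2 ≅ Z^8.

The boundary map ∂_1: C_1 → C_0 sends each edge [p,q] (with p < q) to q − p.
This gives a 9×15 integer matrix of rank 7; reducing to Smith normal form yields diagonal entries (1,1,1,1,1,1,1).

The boundary map ∂_2: C_2 → C_1 acts by ∂[p,q,r] = [q,r] − [p,r] + [p,q]. For instance
  ∂[2,4,5] = [4,5] − [2,5] + [2,4],
  ∂[2,5,8] = [5,8] − [2,8] + [2,5].
The 15×8 boundary matrix has rank 7 and Smith normal form diag(1,1,1,1,1,1,1).

Computing H_k = (kernel of ∂_k) / (image of ∂_{k+1}):

  H_0: rank C_0 − rank ∂_1 = 9 − 7 = 2, and the invariant factors of ∂_1 are all 1, so H_0 ≅ Z^2.
  H_1: rank ker ∂_1 − rank ∂_2 = (15 − 7) − 7 = 1, and the invariant factors of ∂_2 are all 1, so H_1 ≅ Z.
  H_2: rank ker ∂_2 − rank ∂_3 = (8 − 7) − 0 = 1, and there is no ∂_3, so H_2 ≅ Z.

(K is a triangulation of the disjoint union of the circle S^1 and the 2-sphere S^2.)

H_0 = Z^2,  H_1 = Z,  H_2 = Z.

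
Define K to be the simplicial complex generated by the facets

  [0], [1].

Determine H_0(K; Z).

H_0 ≅ Z^2.

We work with the vertex ordering 0 < 1. The simplices of K, each written with vertices in increasing order, are:

  0-simplices (2): [0], [1]

Hence C_0 ≅ Z^2.

Now H_k = ker ∂_k / im ∂_{k+1}, so:

  H_0: rank C_0 − rank ∂_1 = 2 − 0 = 2, and there is no ∂_1, so H_0 ≅ Z^2.

(K is a triangulation of a set of 2 points.)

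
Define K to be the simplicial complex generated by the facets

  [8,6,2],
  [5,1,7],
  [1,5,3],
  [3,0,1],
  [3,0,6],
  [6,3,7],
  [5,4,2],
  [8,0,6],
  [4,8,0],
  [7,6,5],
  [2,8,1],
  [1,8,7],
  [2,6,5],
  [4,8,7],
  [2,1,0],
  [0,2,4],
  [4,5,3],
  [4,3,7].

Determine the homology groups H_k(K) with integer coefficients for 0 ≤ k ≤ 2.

H_0 = Z,  H_1 = Z × Z/2,  H_2 = 0.

Order the vertices as 0 < 1 < 2 < 3 < 4 < 5 < 6 < 7 < 8. Listing each simplex with vertices in this order, K has dimension 2 with simplices:

  0-simplices (9): [0], [1], [2], [3], [4], [5], [6], [7], [8]
  1-simplices (27): (27 of them)
  2-simplices (18): [0,1,2], [0,1,3], [0,2,4], [0,3,6], [0,4,8], [0,6,8], [1,2,8], [1,3,5], [1,5,7], [1,7,8], [2,4,5], [2,5,6], [2,6,8], [3,4,5], [3,4,7], [3,6,7], [4,7,8], [5,6,7]

giving chain groups C_0 ≅ Z^9, C_1 ≅ Z^27, C_2 ≅ Z^18.

The boundary map ∂_1: C_1 → C_0 maps an edge to its endpoints' difference, ∂[p,q] = q − p. For instance
  ∂[5,7] = [7] − [5].
This gives a 9×27 integer matrix of rank 8; reducing to Smith normal form yields diagonal entries (1,1,1,1,1,1,1,1).

∂_2: C_2 → C_1 sends each 2-simplex [p,q,r] to [q,r] − [p,r] + [p,q]. For instance
  ∂[0,2,4] = [2,4] − [0,4] + [0,2],
  ∂[2,4,5] = [4,5] − [2,5] + [2,4].
This gives a 27×18 integer matrix of rank 18; reducing to Smith normal form yields diagonal entries (1,1,1,1,1,1,1,1,1,1,1,1,1,1,1,1,1,2).

From H_k ≅ ker(∂_k) / im(∂_{k+1}) we obtain:

  H_0: rank C_0 − rank ∂_1 = 9 − 8 = 1, and the invariant factors of ∂_1 are all 1, so H_0 ≅ Z.
  H_1: rank ker ∂_1 − rank ∂_2 = (27 − 8) − 18 = 1, and ∂_2 has invariant factor 2 > 1, so H_1 ≅ Z × Z/2.
  H_2: rank ker ∂_2 − rank ∂_3 = (18 − 18) − 0 = 0, and there is no ∂_3, so H_2 ≅ 0.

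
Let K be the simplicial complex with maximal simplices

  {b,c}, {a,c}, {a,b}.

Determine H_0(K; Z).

K has 3 vertices, 3 edges.
rank ∂_0 = 0, rank ∂_1 = 2 ⇒ b_0 = 3 − 0 − 2 = 1; all invariant factors of ∂_1 are 1 so no torsion. So H_0 ≅ Z.

H_0 ≅ Z.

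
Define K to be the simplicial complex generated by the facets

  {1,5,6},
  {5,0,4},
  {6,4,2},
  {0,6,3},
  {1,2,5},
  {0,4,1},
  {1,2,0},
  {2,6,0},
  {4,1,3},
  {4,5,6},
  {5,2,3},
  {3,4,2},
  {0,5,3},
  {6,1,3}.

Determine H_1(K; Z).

H_1 ≅ Z^2.

K has 7 vertices, 21 edges, 14 triangles.
rank ∂_1 = 6, rank ∂_2 = 13 ⇒ b_1 = 21 − 6 − 13 = 2; all invariant factors of ∂_2 are 1 so no torsion. So H_1 = Z^2.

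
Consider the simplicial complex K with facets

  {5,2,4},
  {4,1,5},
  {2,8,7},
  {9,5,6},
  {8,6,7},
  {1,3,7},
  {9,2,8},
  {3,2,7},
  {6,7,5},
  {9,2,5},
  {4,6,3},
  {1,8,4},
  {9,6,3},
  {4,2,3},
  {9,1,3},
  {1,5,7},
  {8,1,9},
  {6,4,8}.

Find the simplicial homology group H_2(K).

Fix the vertex order 1 < 2 < 3 < 4 < 5 < 6 < 7 < 8 < 9 and write every simplex with vertices in increasing order. Then dim K = 2 and the simplices of K are:

  0-simplices (9): [1], [2], [3], [4], [5], [6], [7], [8], [9]
  1-simplices (27): (27 of them)
  2-simplices (18): [1,3,7], [1,3,9], [1,4,5], [1,4,8], [1,5,7], [1,8,9], [2,3,4], [2,3,7], [2,4,5], [2,5,9], [2,7,8], [2,8,9], [3,4,6], [3,6,9], [4,6,8], [5,6,7], [5,6,9], [6,7,8]

Hence C_0 ≅ Z^9, C_1 ≅ Z^27, C_2 ≅ Z^18.

∂_1: C_1 → C_0 maps an edge to its endpoints' difference, ∂[p,q] = q − p. For instance
  ∂[4,5] = [5] − [4].
As a 9×27 matrix over Z this has rank 8, with invariant factors (1,1,1,1,1,1,1,1).

Boundary ∂_2: C_2 → C_1 sends each 2-simplex [p,q,r] to [q,r] − [p,r] + [p,q]. For instance
  ∂[4,6,8] = [6,8] − [4,8] + [4,6],
  ∂[1,4,8] = [4,8] − [1,8] + [1,4].
The 27×18 boundary matrix has rank 17 and Smith normal form diag(1,1,1,1,1,1,1,1,1,1,1,1,1,1,1,1,1).

Computing H_k = (kernel of ∂_k) / (image of ∂_{k+1}):

  H_2: rank ker ∂_2 − rank ∂_3 = (18 − 17) − 0 = 1, and there is no ∂_3, so H_2 ≅ Z.

H_2 ≅ Z.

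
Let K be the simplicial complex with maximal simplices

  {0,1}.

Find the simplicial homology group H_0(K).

H_0 = Z.

Take the total order 0 < 1 on the vertex set. Then K (dimension 1) consists of the simplices:

  0-simplices (2): [0], [1]
  1-simplices (1): [0,1]

so the chain groups are C_0 ≅ Z^2, C_1 ≅ Z^1.

∂_1: C_1 → C_0 sends each edge [p,q] (with p < q) to q − p.
The resulting 2×1 matrix has rank 1, and its Smith normal form has invariant factors (1).

Reading off H_k = ker ∂_k / im ∂_{k+1}:

  H_0: rank C_0 − rank ∂_1 = 2 − 1 = 1, and the invariant factors of ∂_1 are all 1, so H_0 ≅ Z.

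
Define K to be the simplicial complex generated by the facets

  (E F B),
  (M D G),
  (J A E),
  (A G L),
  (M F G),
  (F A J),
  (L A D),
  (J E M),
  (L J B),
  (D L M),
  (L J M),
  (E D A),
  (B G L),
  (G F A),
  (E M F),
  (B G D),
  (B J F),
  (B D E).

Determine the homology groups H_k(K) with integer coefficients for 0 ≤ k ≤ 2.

Take the total order A < B < D < E < F < G < J < L < M on the vertex set. Then K (dimension 2) consists of the simplices:

  0-simplices (9): A, B, D, E, F, G, J, L, M
  1-simplices (27): AD, AE, AF, AG, AJ, AL, BD, BE, BF, BG, BJ, BL, DE, DG, DL, DM, EF, EJ, EM, FG, FJ, FM, GL, GM, JL, JM, LM
  2-simplices (18): ADE, ADL, AEJ, AFG, AFJ, AGL, BDE, BDG, BEF, BFJ, BGL, BJL, DGM, DLM, EFM, EJM, FGM, JLM

so the chain groups are C_0 ≅ Z^9, C_1 ≅ Z^27, C_2 ≅ Z^18.

Boundary ∂_1: C_1 → C_0 sends each edge [p,q] (with p < q) to q − p. For instance
  ∂DL = L − D.
The resulting 9×27 matrix has rank 8, and its Smith normal form has invariant factors (1,1,1,1,1,1,1,1).

The boundary map ∂_2: C_2 → C_1 maps a triangle to the signed sum of its edges. For instance
  ∂AFG = FG − AG + AF,
  ∂JLM = LM − JM + JL.
This gives a 27×18 integer matrix of rank 18; reducing to Smith normal form yields diagonal entries (1,1,1,1,1,1,1,1,1,1,1,1,1,1,1,1,1,2).

Reading off H_k = ker ∂_k / im ∂_{k+1}:

  H_0: rank C_0 − rank ∂_1 = 9 − 8 = 1, and the invariant factors of ∂_1 are all 1, so H_0 ≅ Z.
  H_1: rank ker ∂_1 − rank ∂_2 = (27 − 8) − 18 = 1, and ∂_2 has invariant factor 2 > 1, so H_1 ≅ Z ⊕ Z/2.
  H_2: rank ker ∂_2 − rank ∂_3 = (18 − 18) − 0 = 0, and there is no ∂_3, so H_2 ≅ 0.

(K is a triangulation of the Klein bottle.)

H_0 ≅ Z,  H_1 ≅ Z ⊕ Z/2,  H_2 = 0.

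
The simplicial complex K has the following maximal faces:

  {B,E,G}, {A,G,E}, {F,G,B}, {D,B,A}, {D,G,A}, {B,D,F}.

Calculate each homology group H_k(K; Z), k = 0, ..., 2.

H_0 ≅ Z,  H_1 ≅ Z,  H_2 = 0.

Take the total order A < B < D < E < F < G on the vertex set. Then K (dimension 2) consists of the simplices:

  0-simplices (6): A, B, D, E, F, G
  1-simplices (12): AB, AD, AE, AG, BD, BE, BF, BG, DF, DG, EG, FG
  2-simplices (6): ABD, ADG, AEG, BDF, BEG, BFG

Hence C_0 ≅ Z^6, C_1 ≅ Z^12, C_2 ≅ Z^6.

The boundary map ∂_1: C_1 → C_0 sends each edge [p,q] (with p < q) to q − p. For instance
  ∂BD = D − B.
The resulting 6×12 matrix has rank 5, and its Smith normal form has invariant factors (1,1,1,1,1).

Boundary ∂_2: C_2 → C_1 sends each 2-simplex [p,q,r] to [q,r] − [p,r] + [p,q]. For instance
  ∂ABD = BD − AD + AB,
  ∂BDF = DF − BF + BD.
The 12×6 boundary matrix has rank 6 and Smith normal form diag(1,1,1,1,1,1).

Reading off H_k = ker ∂_k / im ∂_{k+1}:

  H_0: rank C_0 − rank ∂_1 = 6 − 5 = 1, and the invariant factors of ∂_1 are all 1, so H_0 ≅ Z.
  H_1: rank ker ∂_1 − rank ∂_2 = (12 − 5) − 6 = 1, and the invariant factors of ∂_2 are all 1, so H_1 ≅ Z.
  H_2: rank ker ∂_2 − rank ∂_3 = (6 − 6) − 0 = 0, and there is no ∂_3, so H_2 ≅ 0.

As a check, the Euler characteristic is 6 − 12 + 6 = 0, which agrees with 1 − 1 + 0 = 0.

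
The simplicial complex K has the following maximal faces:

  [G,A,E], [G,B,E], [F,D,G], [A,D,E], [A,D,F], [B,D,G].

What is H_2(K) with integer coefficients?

Take the total order A < B < D < E < F < G on the vertex set. Then K (dimension 2) consists of the simplices:

  0-simplices (6): A, B, D, E, F, G
  1-simplices (12): AD, AE, AF, AG, BD, BE, BG, DE, DF, DG, EG, FG
  2-simplices (6): ADE, ADF, AEG, BDG, BEG, DFG

so the chain groups are C_0 ≅ Z^6, C_1 ≅ Z^12, C_2 ≅ Z^6.

Boundary ∂_1: C_1 → C_0 maps an edge to its endpoints' difference, ∂[p,q] = q − p. For instance
  ∂DF = F − D.
This gives a 6×12 integer matrix of rank 5; reducing to Smith normal form yields diagonal entries (1,1,1,1,1).

∂_2: C_2 → C_1 sends each 2-simplex [p,q,r] to [q,r] − [p,r] + [p,q]. For instance
  ∂AEG = EG − AG + AE,
  ∂DFG = FG − DG + DF.
The resulting 12×6 matrix has rank 6, and its Smith normal form has invariant factors (1,1,1,1,1,1).

From H_k ≅ ker(∂_k) / im(∂_{k+1}) we obtain:

  H_2: rank ker ∂_2 − rank ∂_3 = (6 − 6) − 0 = 0, and there is no ∂_3, so H_2 = 0.

H_2 = 0.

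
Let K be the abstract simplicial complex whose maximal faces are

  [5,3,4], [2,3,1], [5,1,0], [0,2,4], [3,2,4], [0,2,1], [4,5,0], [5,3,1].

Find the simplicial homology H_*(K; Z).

Fix the vertex order 0 < 1 < 2 < 3 < 4 < 5 and write every simplex with vertices in increasing order. Then dim K = 2 and the simplices of K are:

  0-simplices (6): [0], [1], [2], [3], [4], [5]
  1-simplices (12): [0,1], [0,2], [0,4], [0,5], [1,2], [1,3], [1,5], [2,3], [2,4], [3,4], [3,5], [4,5]
  2-simplices (8): [0,1,2], [0,1,5], [0,2,4], [0,4,5], [1,2,3], [1,3,5], [2,3,4], [3,4,5]

so the chain groups are C_0 ≅ Z^6, C_1 ≅ Z^12, C_2 ≅ Z^8.

∂_1: C_1 → C_0 maps an edge to its endpoints' difference, ∂[p,q] = q − p. For instance
  ∂[1,3] = [3] − [1].
This gives a 6×12 integer matrix of rank 5; reducing to Smith normal form yields diagonal entries (1,1,1,1,1).

∂_2: C_2 → C_1 sends each 2-simplex [p,q,r] to [q,r] − [p,r] + [p,q]. For instance
  ∂[1,3,5] = [3,5] − [1,5] + [1,3],
  ∂[2,3,4] = [3,4] − [2,4] + [2,3].
This gives a 12×8 integer matrix of rank 7; reducing to Smith normal form yields diagonal entries (1,1,1,1,1,1,1).

Now H_k = ker ∂_k / im ∂_{k+1}, so:

  H_0: rank C_0 − rank ∂_1 = 6 − 5 = 1, and the invariant factors of ∂_1 are all 1, so H_0 = Z.
  H_1: rank ker ∂_1 − rank ∂_2 = (12 − 5) − 7 = 0, and the invariant factors of ∂_2 are all 1, so H_1 = 0.
  H_2: rank ker ∂_2 − rank ∂_3 = (8 − 7) − 0 = 1, and there is no ∂_3, so H_2 = Z.

H_0 = Z,  H_1 = 0,  H_2 = Z.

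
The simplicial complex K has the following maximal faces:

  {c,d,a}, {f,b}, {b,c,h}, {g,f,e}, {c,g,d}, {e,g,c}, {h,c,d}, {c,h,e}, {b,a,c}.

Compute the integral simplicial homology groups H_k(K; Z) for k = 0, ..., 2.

Take the total order a < b < c < d < e < f < g < h on the vertex set. Then K (dimension 2) consists of the simplices:

  0-simplices (8): a, b, c, d, e, f, g, h
  1-simplices (16): ab, ac, ad, bc, bf, bh, cd, ce, cg, ch, dg, dh, ef, eg, eh, fg
  2-simplices (8): abc, acd, bch, cdg, cdh, ceg, ceh, efg

giving chain groups C_0 ≅ Z^8, C_1 ≅ Z^16, C_2 ≅ Z^8.

The boundary map ∂_1: C_1 → C_0 sends each edge [p,q] (with p < q) to q − p.
This gives a 8×16 integer matrix of rank 7; reducing to Smith normal form yields diagonal entries (1,1,1,1,1,1,1).

Boundary ∂_2: C_2 → C_1 acts by ∂[p,q,r] = [q,r] − [p,r] + [p,q]. For instance
  ∂abc = bc − ac + ab,
  ∂efg = fg − eg + ef.
The 16×8 boundary matrix has rank 8 and Smith normal form diag(1,1,1,1,1,1,1,1).

Computing H_k = (kernel of ∂_k) / (image of ∂_{k+1}):

  H_0: rank C_0 − rank ∂_1 = 8 − 7 = 1, and the invariant factors of ∂_1 are all 1, so H_0 ≅ Z.
  H_1: rank ker ∂_1 − rank ∂_2 = (16 − 7) − 8 = 1, and the invariant factors of ∂_2 are all 1, so H_1 ≅ Z.
  H_2: rank ker ∂_2 − rank ∂_3 = (8 − 8) − 0 = 0, and there is no ∂_3, so H_2 ≅ 0.

H_0 ≅ Z,  H_1 ≅ Z,  H_2 = 0.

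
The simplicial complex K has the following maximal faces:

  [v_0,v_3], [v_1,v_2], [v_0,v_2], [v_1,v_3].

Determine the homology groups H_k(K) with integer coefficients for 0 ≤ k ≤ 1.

Take the total order v_0 < v_1 < v_2 < v_3 on the vertex set. Then K (dimension 1) consists of the simplices:

  0-simplices (4): [v_0], [v_1], [v_2], [v_3]
  1-simplices (4): [v_0,v_2], [v_0,v_3], [v_1,v_2], [v_1,v_3]

so the chain groups are C_0 ≅ Z^4, C_1 ≅ Z^4.

∂_1: C_1 → C_0 is given by ∂[p,q] = [q] − [p]. For instance
  ∂[v_0,v_2] = [v_2] − [v_0].
The resulting 4×4 matrix has rank 3, and its Smith normal form has invariant factors (1,1,1).

Reading off H_k = ker ∂_k / im ∂_{k+1}:

  H_0: rank C_0 − rank ∂_1 = 4 − 3 = 1, and the invariant factors of ∂_1 are all 1, so H_0 = Z.
  H_1: rank ker ∂_1 − rank ∂_2 = (4 − 3) − 0 = 1, and there is no ∂_2, so H_1 = Z.

As a check, the Euler characteristic is 4 − 4 = 0, which agrees with 1 − 1 = 0.
(K is a triangulation of the circle S^1.)

H_0 ≅ Z,  H_1 ≅ Z.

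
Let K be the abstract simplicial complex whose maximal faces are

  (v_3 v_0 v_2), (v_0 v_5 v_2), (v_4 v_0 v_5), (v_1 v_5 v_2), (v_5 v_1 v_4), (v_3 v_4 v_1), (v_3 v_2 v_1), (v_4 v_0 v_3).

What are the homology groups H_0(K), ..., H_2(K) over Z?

H_0 ≅ Z,  H_1 = 0,  H_2 ≅ Z.

We work with the vertex ordering v_0 < v_1 < v_2 < v_3 < v_4 < v_5. The simplices of K, each written with vertices in increasing order, are:

  0-simplices (6): [v_0], [v_1], [v_2], [v_3], [v_4], [v_5]
  1-simplices (12): [v_0,v_2], [v_0,v_3], [v_0,v_4], [v_0,v_5], [v_1,v_2], [v_1,v_3], [v_1,v_4], [v_1,v_5], [v_2,v_3], [v_2,v_5], [v_3,v_4], [v_4,v_5]
  2-simplices (8): [v_0,v_2,v_3], [v_0,v_2,v_5], [v_0,v_3,v_4], [v_0,v_4,v_5], [v_1,v_2,v_3], [v_1,v_2,v_5], [v_1,v_3,v_4], [v_1,v_4,v_5]

giving chain groups C_0 ≅ Z^6, C_1 ≅ Z^12, C_2 ≅ Z^8.

∂_1: C_1 → C_0 maps an edge to its endpoints' difference, ∂[p,q] = q − p.
The resulting 6×12 matrix has rank 5, and its Smith normal form has invariant factors (1,1,1,1,1).

Boundary ∂_2: C_2 → C_1 maps a triangle to the signed sum of its edges. For instance
  ∂[v_0,v_4,v_5] = [v_4,v_5] − [v_0,v_5] + [v_0,v_4],
  ∂[v_0,v_3,v_4] = [v_3,v_4] − [v_0,v_4] + [v_0,v_3].
This gives a 12×8 integer matrix of rank 7; reducing to Smith normal form yields diagonal entries (1,1,1,1,1,1,1).

From H_k ≅ ker(∂_k) / im(∂_{k+1}) we obtain:

  H_0: rank C_0 − rank ∂_1 = 6 − 5 = 1, and the invariant factors of ∂_1 are all 1, so H_0 ≅ Z.
  H_1: rank ker ∂_1 − rank ∂_2 = (12 − 5) − 7 = 0, and the invariant factors of ∂_2 are all 1, so H_1 ≅ 0.
  H_2: rank ker ∂_2 − rank ∂_3 = (8 − 7) − 0 = 1, and there is no ∂_3, so H_2 ≅ Z.

(K is a triangulation of the 2-sphere S^2.)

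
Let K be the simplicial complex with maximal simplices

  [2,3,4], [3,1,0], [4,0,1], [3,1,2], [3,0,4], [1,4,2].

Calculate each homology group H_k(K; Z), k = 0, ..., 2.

H_0 ≅ Z,  H_1 = 0,  H_2 ≅ Z.

Fix the vertex order 0 < 1 < 2 < 3 < 4 and write every simplex with vertices in increasing order. Then dim K = 2 and the simplices of K are:

  0-simplices (5): [0], [1], [2], [3], [4]
  1-simplices (9): [0,1], [0,3], [0,4], [1,2], [1,3], [1,4], [2,3], [2,4], [3,4]
  2-simplices (6): [0,1,3], [0,1,4], [0,3,4], [1,2,3], [1,2,4], [2,3,4]

so the chain groups are C_0 ≅ Z^5, C_1 ≅ Z^9, C_2 ≅ Z^6.

∂_1: C_1 → C_0 is given by ∂[p,q] = [q] − [p].
The 5×9 boundary matrix has rank 4 and Smith normal form diag(1,1,1,1).

The boundary map ∂_2: C_2 → C_1 sends each 2-simplex [p,q,r] to [q,r] − [p,r] + [p,q]. For instance
  ∂[0,1,3] = [1,3] − [0,3] + [0,1],
  ∂[2,3,4] = [3,4] − [2,4] + [2,3].
The 9×6 boundary matrix has rank 5 and Smith normal form diag(1,1,1,1,1).

Now H_k = ker ∂_k / im ∂_{k+1}, so:

  H_0: rank C_0 − rank ∂_1 = 5 − 4 = 1, and the invariant factors of ∂_1 are all 1, so H_0 ≅ Z.
  H_1: rank ker ∂_1 − rank ∂_2 = (9 − 4) − 5 = 0, and the invariant factors of ∂_2 are all 1, so H_1 ≅ 0.
  H_2: rank ker ∂_2 − rank ∂_3 = (6 − 5) − 0 = 1, and there is no ∂_3, so H_2 ≅ Z.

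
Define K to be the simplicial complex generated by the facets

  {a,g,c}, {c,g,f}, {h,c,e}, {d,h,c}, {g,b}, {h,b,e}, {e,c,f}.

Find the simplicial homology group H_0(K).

Fix the vertex order a < b < c < d < e < f < g < h and write every simplex with vertices in increasing order. Then dim K = 2 and the simplices of K are:

  0-simplices (8): a, b, c, d, e, f, g, h
  1-simplices (14): ac, ag, be, bg, bh, cd, ce, cf, cg, ch, dh, ef, eh, fg
  2-simplices (6): acg, beh, cdh, cef, ceh, cfg

giving chain groups C_0 ≅ Z^8, C_1 ≅ Z^14, C_2 ≅ Z^6.

Boundary ∂_1: C_1 → C_0 is given by ∂[p,q] = [q] − [p]. For instance
  ∂fg = g − f.
As a 8×14 matrix over Z this has rank 7, with invariant factors (1,1,1,1,1,1,1).

The boundary map ∂_2: C_2 → C_1 sends each 2-simplex [p,q,r] to [q,r] − [p,r] + [p,q]. For instance
  ∂cfg = fg − cg + cf,
  ∂cdh = dh − ch + cd.
This gives a 14×6 integer matrix of rank 6; reducing to Smith normal form yields diagonal entries (1,1,1,1,1,1).

Now H_k = ker ∂_k / im ∂_{k+1}, so:

  H_0: rank C_0 − rank ∂_1 = 8 − 7 = 1, and the invariant factors of ∂_1 are all 1, so H_0 ≅ Z.

H_0 ≅ Z.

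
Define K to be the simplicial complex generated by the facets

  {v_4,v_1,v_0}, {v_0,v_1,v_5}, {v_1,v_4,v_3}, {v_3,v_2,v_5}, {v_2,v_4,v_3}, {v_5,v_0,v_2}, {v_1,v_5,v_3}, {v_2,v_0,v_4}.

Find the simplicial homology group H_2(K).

Order the vertices as v_0 < v_1 < v_2 < v_3 < v_4 < v_5. Listing each simplex with vertices in this order, K has dimension 2 with simplices:

  0-simplices (6): [v_0], [v_1], [v_2], [v_3], [v_4], [v_5]
  1-simplices (12): [v_0,v_1], [v_0,v_2], [v_0,v_4], [v_0,v_5], [v_1,v_3], [v_1,v_4], [v_1,v_5], [v_2,v_3], [v_2,v_4], [v_2,v_5], [v_3,v_4], [v_3,v_5]
  2-simplices (8): [v_0,v_1,v_4], [v_0,v_1,v_5], [v_0,v_2,v_4], [v_0,v_2,v_5], [v_1,v_3,v_4], [v_1,v_3,v_5], [v_2,v_3,v_4], [v_2,v_3,v_5]

so the chain groups are C_0 ≅ Z^6, C_1 ≅ Z^12, C_2 ≅ Z^8.

The boundary map ∂_1: C_1 → C_0 maps an edge to its endpoints' difference, ∂[p,q] = q − p. For instance
  ∂[v_2,v_4] = [v_4] − [v_2].
The 6×12 boundary matrix has rank 5 and Smith normal form diag(1,1,1,1,1).

Boundary ∂_2: C_2 → C_1 maps a triangle to the signed sum of its edges. For instance
  ∂[v_1,v_3,v_5] = [v_3,v_5] − [v_1,v_5] + [v_1,v_3],
  ∂[v_0,v_2,v_4] = [v_2,v_4] − [v_0,v_4] + [v_0,v_2].
As a 12×8 matrix over Z this has rank 7, with invariant factors (1,1,1,1,1,1,1).

From H_k ≅ ker(∂_k) / im(∂_{k+1}) we obtain:

  H_2: rank ker ∂_2 − rank ∂_3 = (8 − 7) − 0 = 1, and there is no ∂_3, so H_2 ≅ Z.

(K is a triangulation of the 2-sphere S^2.)

H_2 ≅ Z.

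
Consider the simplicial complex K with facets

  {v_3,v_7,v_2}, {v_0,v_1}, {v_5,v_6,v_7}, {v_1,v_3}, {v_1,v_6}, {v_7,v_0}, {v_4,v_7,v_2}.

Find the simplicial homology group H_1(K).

Take the total order v_0 < v_1 < v_2 < v_3 < v_4 < v_5 < v_6 < v_7 on the vertex set. Then K (dimension 2) consists of the simplices:

  0-simplices (8): [v_0], [v_1], [v_2], [v_3], [v_4], [v_5], [v_6], [v_7]
  1-simplices (12): [v_0,v_1], [v_0,v_7], [v_1,v_3], [v_1,v_6], [v_2,v_3], [v_2,v_4], [v_2,v_7], [v_3,v_7], [v_4,v_7], [v_5,v_6], [v_5,v_7], [v_6,v_7]
  2-simplices (3): [v_2,v_3,v_7], [v_2,v_4,v_7], [v_5,v_6,v_7]

giving chain groups C_0 ≅ Z^8, C_1 ≅ Z^12, C_2 ≅ Z^3.

Boundary ∂_1: C_1 → C_0 maps an edge to its endpoints' difference, ∂[p,q] = q − p. For instance
  ∂[v_2,v_3] = [v_3] − [v_2].
As a 8×12 matrix over Z this has rank 7, with invariant factors (1,1,1,1,1,1,1).

The boundary map ∂_2: C_2 → C_1 sends each 2-simplex [p,q,r] to [q,r] − [p,r] + [p,q]. For instance
  ∂[v_5,v_6,v_7] = [v_6,v_7] − [v_5,v_7] + [v_5,v_6],
  ∂[v_2,v_4,v_7] = [v_4,v_7] − [v_2,v_7] + [v_2,v_4].
The 12×3 boundary matrix has rank 3 and Smith normal form diag(1,1,1).

Reading off H_k = ker ∂_k / im ∂_{k+1}:

  H_1: rank ker ∂_1 − rank ∂_2 = (12 − 7) − 3 = 2, and the invariant factors of ∂_2 are all 1, so H_1 ≅ Z^2.

H_1 = Z^2.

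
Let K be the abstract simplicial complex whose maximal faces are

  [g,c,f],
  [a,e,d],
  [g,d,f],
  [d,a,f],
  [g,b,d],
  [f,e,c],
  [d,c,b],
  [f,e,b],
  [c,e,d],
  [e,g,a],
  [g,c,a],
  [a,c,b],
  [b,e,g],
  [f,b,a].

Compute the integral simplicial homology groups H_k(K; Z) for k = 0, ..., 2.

H_0 ≅ Z,  H_1 ≅ Z^2,  H_2 ≅ Z.

Fix the vertex order a < b < c < d < e < f < g and write every simplex with vertices in increasing order. Then dim K = 2 and the simplices of K are:

  0-simplices (7): a, b, c, d, e, f, g
  1-simplices (21): ab, ac, ad, ae, af, ag, bc, bd, be, bf, bg, cd, ce, cf, cg, de, df, dg, ef, eg, fg
  2-simplices (14): abc, abf, acg, ade, adf, aeg, bcd, bdg, bef, beg, cde, cef, cfg, dfg

giving chain groups C_0 ≅ Z^7, C_1 ≅ Z^21, C_2 ≅ Z^14.

∂_1: C_1 → C_0 is given by ∂[p,q] = [q] − [p]. For instance
  ∂ef = f − e.
The 7×21 boundary matrix has rank 6 and Smith normal form diag(1,1,1,1,1,1).

∂_2: C_2 → C_1 maps a triangle to the signed sum of its edges. For instance
  ∂bcd = cd − bd + bc,
  ∂cfg = fg − cg + cf.
As a 21×14 matrix over Z this has rank 13, with invariant factors (1,1,1,1,1,1,1,1,1,1,1,1,1).

Computing H_k = (kernel of ∂_k) / (image of ∂_{k+1}):

  H_0: rank C_0 − rank ∂_1 = 7 − 6 = 1, and the invariant factors of ∂_1 are all 1, so H_0 ≅ Z.
  H_1: rank ker ∂_1 − rank ∂_2 = (21 − 6) − 13 = 2, and the invariant factors of ∂_2 are all 1, so H_1 ≅ Z^2.
  H_2: rank ker ∂_2 − rank ∂_3 = (14 − 13) − 0 = 1, and there is no ∂_3, so H_2 ≅ Z.

As a check, the Euler characteristic is 7 − 21 + 14 = 0, which agrees with 1 − 2 + 1 = 0.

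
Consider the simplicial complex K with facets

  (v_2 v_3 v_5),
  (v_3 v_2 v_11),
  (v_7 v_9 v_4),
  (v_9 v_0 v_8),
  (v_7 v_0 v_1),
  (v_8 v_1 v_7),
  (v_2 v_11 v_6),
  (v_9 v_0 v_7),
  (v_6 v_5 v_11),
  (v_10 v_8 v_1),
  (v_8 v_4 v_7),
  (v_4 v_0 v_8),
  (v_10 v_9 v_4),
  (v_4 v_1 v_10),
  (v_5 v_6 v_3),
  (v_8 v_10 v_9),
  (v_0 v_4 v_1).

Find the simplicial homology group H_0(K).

Order the vertices as v_0 < v_1 < v_2 < v_3 < v_4 < v_5 < v_6 < v_7 < v_8 < v_9 < v_10 < v_11. Listing each simplex with vertices in this order, K has dimension 2 with simplices:

  0-simplices (12): [v_0], [v_1], [v_2], [v_3], [v_4], [v_5], [v_6], [v_7], [v_8], [v_9], [v_10], [v_11]
  1-simplices (28): (28 of them)
  2-simplices (17): (17 of them)

giving chain groups C_0 ≅ Z^12, C_1 ≅ Z^28, C_2 ≅ Z^17.

The boundary map ∂_1: C_1 → C_0 sends each edge [p,q] (with p < q) to q − p. For instance
  ∂[v_8,v_10] = [v_10] − [v_8].
This gives a 12×28 integer matrix of rank 10; reducing to Smith normal form yields diagonal entries (1,1,1,1,1,1,1,1,1,1).

The boundary map ∂_2: C_2 → C_1 sends each 2-simplex [p,q,r] to [q,r] − [p,r] + [p,q]. For instance
  ∂[v_2,v_3,v_5] = [v_3,v_5] − [v_2,v_5] + [v_2,v_3],
  ∂[v_8,v_9,v_10] = [v_9,v_10] − [v_8,v_10] + [v_8,v_9].
The resulting 28×17 matrix has rank 17, and its Smith normal form has invariant factors (1,1,1,1,1,1,1,1,1,1,1,1,1,1,1,1,2).

From H_k ≅ ker(∂_k) / im(∂_{k+1}) we obtain:

  H_0: rank C_0 − rank ∂_1 = 12 − 10 = 2, and the invariant factors of ∂_1 are all 1, so H_0 ≅ Z^2.

(K is a triangulation of the disjoint union of the Möbius band and the real projective plane RP^2.)

H_0 = Z^2.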